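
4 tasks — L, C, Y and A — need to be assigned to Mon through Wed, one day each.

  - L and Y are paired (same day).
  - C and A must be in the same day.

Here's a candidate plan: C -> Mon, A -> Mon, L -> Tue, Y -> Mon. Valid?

Invalid. L and Y are paired (same day).

L and Y are paired (same day) — violated.
C and A must be in the same day — holds.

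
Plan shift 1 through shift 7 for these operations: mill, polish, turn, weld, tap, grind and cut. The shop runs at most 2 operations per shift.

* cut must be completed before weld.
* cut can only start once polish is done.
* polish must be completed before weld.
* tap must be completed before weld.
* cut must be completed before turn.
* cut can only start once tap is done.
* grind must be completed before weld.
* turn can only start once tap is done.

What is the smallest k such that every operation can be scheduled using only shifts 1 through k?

The precedence chain requires at least 3 distinct shifts.
With at most 2 per shift and 7 operations, at least 4 shifts are needed.
4 works (last occupied shift: shift 4): for example weld=shift 3; polish=shift 1; cut=shift 2; tap=shift 1; turn=shift 3; mill=shift 4; grind=shift 2.

4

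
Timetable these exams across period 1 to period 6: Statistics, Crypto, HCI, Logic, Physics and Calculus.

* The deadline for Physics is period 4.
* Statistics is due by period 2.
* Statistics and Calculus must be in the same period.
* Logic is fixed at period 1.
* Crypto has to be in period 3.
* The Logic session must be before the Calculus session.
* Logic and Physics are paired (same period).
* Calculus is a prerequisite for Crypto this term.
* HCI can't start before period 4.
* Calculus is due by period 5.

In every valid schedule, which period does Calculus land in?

period 2

Logic is fixed at period 1 and must come before Calculus, so Calculus is at least period 2.
Crypto is fixed at period 3 and must come after Calculus, so Calculus is at most period 2.
So Calculus must be period 2.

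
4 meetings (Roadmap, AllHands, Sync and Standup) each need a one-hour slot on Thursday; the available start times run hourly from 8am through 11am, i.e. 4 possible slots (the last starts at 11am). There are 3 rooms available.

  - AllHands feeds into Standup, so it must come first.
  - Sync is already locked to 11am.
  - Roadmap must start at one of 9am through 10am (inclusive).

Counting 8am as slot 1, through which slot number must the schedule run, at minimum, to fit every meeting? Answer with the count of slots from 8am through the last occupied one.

4

The precedence chain requires at least 2 distinct slots.
With at most 3 per slot and 4 meetings, at least 2 slots are needed.
Sync can't be placed before 11am — that is slot 4 counting from 8am — so the schedule must run through at least 4 slots.
4 works (last occupied slot: 11am): for example AllHands -> 8am; Roadmap -> 9am; Standup -> 9am; Sync -> 11am.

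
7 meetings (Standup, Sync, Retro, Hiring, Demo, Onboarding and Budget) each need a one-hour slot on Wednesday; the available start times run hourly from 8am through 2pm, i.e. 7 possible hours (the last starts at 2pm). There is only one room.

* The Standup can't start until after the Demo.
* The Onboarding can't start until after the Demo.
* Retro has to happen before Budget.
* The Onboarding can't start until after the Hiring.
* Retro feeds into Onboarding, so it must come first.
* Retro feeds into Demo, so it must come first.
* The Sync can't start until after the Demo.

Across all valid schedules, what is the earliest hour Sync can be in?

Precedence pushes Sync to at least 10am.
Sync at 10am is achievable: Onboarding -> 12pm, Retro -> 8am, Sync -> 10am, Standup -> 1pm, Budget -> 2pm, Demo -> 9am, Hiring -> 11am.

10am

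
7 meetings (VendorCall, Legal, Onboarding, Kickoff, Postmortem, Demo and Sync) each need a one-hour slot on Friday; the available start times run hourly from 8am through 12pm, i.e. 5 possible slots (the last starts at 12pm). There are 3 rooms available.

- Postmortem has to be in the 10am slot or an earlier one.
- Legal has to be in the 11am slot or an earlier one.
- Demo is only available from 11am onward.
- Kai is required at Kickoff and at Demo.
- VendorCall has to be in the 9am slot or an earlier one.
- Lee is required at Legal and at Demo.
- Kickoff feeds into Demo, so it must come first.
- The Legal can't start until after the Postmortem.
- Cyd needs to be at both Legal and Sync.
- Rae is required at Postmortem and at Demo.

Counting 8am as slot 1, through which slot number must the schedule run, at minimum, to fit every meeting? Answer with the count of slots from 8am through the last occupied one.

The precedence chain requires at least 2 distinct slots.
With at most 3 per slot and 7 meetings, at least 3 slots are needed.
Demo can't be placed before 11am — that is slot 4 counting from 8am — so the schedule must run through at least 4 slots.
4 works (last occupied slot: 11am): for example VendorCall=8am; Demo=11am; Postmortem=8am; Kickoff=8am; Legal=9am; Onboarding=9am; Sync=10am.

4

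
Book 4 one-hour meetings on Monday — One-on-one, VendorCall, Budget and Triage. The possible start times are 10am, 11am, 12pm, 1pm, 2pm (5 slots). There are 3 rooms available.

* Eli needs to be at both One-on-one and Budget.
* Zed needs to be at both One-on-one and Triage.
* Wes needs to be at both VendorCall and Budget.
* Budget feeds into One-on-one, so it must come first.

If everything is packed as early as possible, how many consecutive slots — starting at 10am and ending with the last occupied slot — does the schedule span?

The precedence chain requires at least 2 distinct slots.
With at most 3 per slot and 4 meetings, at least 2 slots are needed.
2 works (last occupied slot: 11am): for example VendorCall=11am; Budget=10am; One-on-one=11am; Triage=10am.

2 slots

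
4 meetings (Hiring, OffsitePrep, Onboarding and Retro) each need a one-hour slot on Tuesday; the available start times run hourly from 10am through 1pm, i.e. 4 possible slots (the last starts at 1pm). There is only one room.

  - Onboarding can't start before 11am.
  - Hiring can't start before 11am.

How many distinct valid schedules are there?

12

Splitting on Hiring: it can be 11am (4), 12pm (4), 1pm (4). Listing each branch's schedules as (OffsitePrep, Onboarding, Retro):
Hiring=11am: (10am,12pm,1pm) (10am,1pm,12pm) (12pm,1pm,10am) (1pm,12pm,10am) — 4.
Hiring=12pm: (10am,11am,1pm) (10am,1pm,11am) (11am,1pm,10am) (1pm,11am,10am) — 4.
Hiring=1pm: (10am,11am,12pm) (10am,12pm,11am) (11am,12pm,10am) (12pm,11am,10am) — 4.
Summing: 4 + 4 + 4 = 12.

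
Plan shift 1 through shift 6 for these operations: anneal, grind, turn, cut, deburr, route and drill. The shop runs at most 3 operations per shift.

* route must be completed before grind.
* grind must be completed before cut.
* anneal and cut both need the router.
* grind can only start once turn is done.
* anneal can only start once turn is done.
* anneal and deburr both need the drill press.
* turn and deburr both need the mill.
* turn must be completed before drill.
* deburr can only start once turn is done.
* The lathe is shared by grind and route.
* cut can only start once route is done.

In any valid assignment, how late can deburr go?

shift 6

Precedence pushes deburr to at least shift 2.
deburr at shift 6 is achievable: anneal -> shift 2, cut -> shift 3, deburr -> shift 6, turn -> shift 1, route -> shift 1, grind -> shift 2, drill -> shift 2.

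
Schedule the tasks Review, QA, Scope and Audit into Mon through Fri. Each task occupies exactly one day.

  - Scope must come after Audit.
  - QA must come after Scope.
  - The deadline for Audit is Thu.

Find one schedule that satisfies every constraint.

Scope=Tue, QA=Wed, Audit=Mon, Review=Mon

Checking: Scope(Tue) before QA(Wed); Audit(Mon) before Scope(Tue); Audit=Mon in [Mon,Thu].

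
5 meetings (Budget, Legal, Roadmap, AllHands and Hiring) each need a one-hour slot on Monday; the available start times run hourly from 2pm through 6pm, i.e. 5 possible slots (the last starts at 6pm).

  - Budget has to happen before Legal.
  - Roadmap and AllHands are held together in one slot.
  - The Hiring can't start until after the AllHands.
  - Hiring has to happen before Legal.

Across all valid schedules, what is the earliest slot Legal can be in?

Precedence pushes Legal to at least 4pm.
Legal at 4pm is achievable: Legal=4pm; Roadmap=2pm; Hiring=3pm; AllHands=2pm; Budget=2pm.

4pm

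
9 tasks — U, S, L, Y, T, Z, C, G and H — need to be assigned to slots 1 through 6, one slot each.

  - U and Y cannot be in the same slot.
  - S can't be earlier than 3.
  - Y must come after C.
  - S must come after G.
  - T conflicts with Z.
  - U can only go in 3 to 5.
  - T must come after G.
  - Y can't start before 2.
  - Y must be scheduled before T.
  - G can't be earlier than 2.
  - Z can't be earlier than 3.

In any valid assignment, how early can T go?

Precedence pushes T to at least 3.
T at 3 is achievable: T=3, L=1, C=1, Z=4, Y=2, S=3, G=2, H=1, U=3.

3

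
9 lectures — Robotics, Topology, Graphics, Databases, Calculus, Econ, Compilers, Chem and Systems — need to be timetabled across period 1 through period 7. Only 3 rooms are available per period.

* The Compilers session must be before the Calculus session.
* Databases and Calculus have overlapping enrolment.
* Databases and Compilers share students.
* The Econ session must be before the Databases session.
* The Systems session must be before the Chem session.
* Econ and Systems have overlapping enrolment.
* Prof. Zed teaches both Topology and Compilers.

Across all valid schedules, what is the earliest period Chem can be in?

period 2

Precedence pushes Chem to at least period 2.
Chem at period 2 is achievable: Topology=period 3; Robotics=period 1; Graphics=period 3; Compilers=period 1; Econ=period 2; Chem=period 2; Databases=period 3; Systems=period 1; Calculus=period 2.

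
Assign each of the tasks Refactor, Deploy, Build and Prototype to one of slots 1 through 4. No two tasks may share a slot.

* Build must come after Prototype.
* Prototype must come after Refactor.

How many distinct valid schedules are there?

4

Enumerating: Prototype -> 2; Deploy -> 4; Build -> 3; Refactor -> 1 | Build -> 4; Prototype -> 2; Refactor -> 1; Deploy -> 3 | Prototype=3, Deploy=2, Refactor=1, Build=4 | Prototype=3, Build=4, Refactor=2, Deploy=1.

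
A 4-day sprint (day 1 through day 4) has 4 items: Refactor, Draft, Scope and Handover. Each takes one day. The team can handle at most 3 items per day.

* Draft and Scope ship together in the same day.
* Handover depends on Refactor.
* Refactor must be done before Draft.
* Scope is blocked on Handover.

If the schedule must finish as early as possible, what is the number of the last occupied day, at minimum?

3

The precedence chain requires at least 3 distinct days.
With at most 3 per day and 4 tasks, at least 2 days are needed.
3 works (last occupied day: day 3): for example Handover=day 2; Scope=day 3; Draft=day 3; Refactor=day 1.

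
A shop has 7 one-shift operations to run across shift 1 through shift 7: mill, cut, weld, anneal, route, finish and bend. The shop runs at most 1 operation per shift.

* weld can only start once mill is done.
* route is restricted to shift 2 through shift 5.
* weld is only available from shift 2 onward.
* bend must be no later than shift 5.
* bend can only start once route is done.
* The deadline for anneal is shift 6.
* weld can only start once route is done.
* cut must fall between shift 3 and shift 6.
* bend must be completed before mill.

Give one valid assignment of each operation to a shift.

anneal -> shift 1; mill -> shift 5; weld -> shift 6; cut -> shift 3; bend -> shift 4; route -> shift 2; finish -> shift 7

Checking: bend(shift 4) before mill(shift 5); route(shift 2) before weld(shift 6); route(shift 2) before bend(shift 4); mill(shift 5) before weld(shift 6); bend=shift 4 in [shift 1,shift 5]; weld=shift 6 in [shift 2,shift 7]; cut=shift 3 in [shift 3,shift 6]; route=shift 2 in [shift 2,shift 5]; anneal=shift 1 in [shift 1,shift 6]; max 1 per shift (cap 1).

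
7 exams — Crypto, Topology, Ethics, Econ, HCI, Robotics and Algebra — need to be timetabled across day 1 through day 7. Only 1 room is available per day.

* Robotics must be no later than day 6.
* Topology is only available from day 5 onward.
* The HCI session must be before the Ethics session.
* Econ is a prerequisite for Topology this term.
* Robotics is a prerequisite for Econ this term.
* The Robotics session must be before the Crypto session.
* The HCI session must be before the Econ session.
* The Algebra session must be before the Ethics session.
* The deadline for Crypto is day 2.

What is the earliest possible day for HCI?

Downstream work caps HCI at day 5.
HCI at day 3 is achievable: Robotics -> day 1, HCI -> day 3, Topology -> day 5, Algebra -> day 6, Crypto -> day 2, Econ -> day 4, Ethics -> day 7.
Nothing earlier works — the capacity limit rule out every day before day 3.

day 3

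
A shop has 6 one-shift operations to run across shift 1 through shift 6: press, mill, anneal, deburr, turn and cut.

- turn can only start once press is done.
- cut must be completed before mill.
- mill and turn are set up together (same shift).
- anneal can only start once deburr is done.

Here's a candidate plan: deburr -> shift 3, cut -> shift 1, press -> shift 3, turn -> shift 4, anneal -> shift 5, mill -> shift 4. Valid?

Yes, all constraints hold

turn can only start once press is done — holds.
cut must be completed before mill — holds.
anneal can only start once deburr is done — holds.
mill and turn are set up together (same shift) — holds.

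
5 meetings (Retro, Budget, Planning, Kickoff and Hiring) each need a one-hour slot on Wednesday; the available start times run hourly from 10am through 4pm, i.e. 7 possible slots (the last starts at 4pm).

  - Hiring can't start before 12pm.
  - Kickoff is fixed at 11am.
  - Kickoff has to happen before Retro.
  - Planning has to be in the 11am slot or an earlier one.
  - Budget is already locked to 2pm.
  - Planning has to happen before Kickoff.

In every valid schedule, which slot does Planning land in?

Planning's own window allows nothing later than 11am; downstream work caps Planning at 10am.
So Planning is pinned to 10am.

10am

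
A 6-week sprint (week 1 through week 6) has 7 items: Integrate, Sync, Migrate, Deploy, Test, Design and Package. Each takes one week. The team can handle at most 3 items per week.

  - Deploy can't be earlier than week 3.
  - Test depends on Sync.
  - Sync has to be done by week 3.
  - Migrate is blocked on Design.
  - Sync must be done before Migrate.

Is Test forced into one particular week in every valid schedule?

Test can be week 2 (e.g. Deploy -> week 3, Package -> week 2, Migrate -> week 2, Sync -> week 1, Integrate -> week 1, Design -> week 1, Test -> week 2) or week 3 (e.g. Sync -> week 1, Integrate -> week 1, Migrate -> week 2, Package -> week 2, Deploy -> week 3, Design -> week 1, Test -> week 3).

No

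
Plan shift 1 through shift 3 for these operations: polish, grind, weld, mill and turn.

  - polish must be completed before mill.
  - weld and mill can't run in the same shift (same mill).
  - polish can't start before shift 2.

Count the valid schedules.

Splitting on grind: it can be shift 1 (6), shift 2 (6), shift 3 (6). Listing each branch's schedules as (polish, weld, mill, turn) by shift number:
grind=shift 1: (2,1,3,1) (2,1,3,2) (2,1,3,3) (2,2,3,1) (2,2,3,2) (2,2,3,3) — 6.
grind=shift 2: (2,1,3,1) (2,1,3,2) (2,1,3,3) (2,2,3,1) (2,2,3,2) (2,2,3,3) — 6.
grind=shift 3: (2,1,3,1) (2,1,3,2) (2,1,3,3) (2,2,3,1) (2,2,3,2) (2,2,3,3) — 6.
Summing: 6 + 6 + 6 = 18.

18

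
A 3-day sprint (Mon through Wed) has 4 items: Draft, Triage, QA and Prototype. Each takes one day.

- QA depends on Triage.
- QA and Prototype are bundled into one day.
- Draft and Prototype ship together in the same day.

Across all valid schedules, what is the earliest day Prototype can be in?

Prototype must be in the same day as QA, which can't be before Tue, so Prototype is at least Tue.
Prototype at Tue is achievable: Triage -> Mon; QA -> Tue; Prototype -> Tue; Draft -> Tue.

Tue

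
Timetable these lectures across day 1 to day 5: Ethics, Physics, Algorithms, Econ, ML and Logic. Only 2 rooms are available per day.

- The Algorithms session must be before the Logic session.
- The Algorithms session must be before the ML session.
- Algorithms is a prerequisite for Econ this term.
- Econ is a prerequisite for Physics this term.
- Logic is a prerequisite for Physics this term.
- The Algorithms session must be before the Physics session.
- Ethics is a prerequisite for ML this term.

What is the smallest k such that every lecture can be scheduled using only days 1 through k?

The precedence chain requires at least 3 distinct days.
With at most 2 per day and 6 lectures, at least 3 days are needed.
3 works (last occupied day: day 3): for example Econ in day 2, ML in day 3, Physics in day 3, Algorithms in day 1, Logic in day 2, Ethics in day 1.

3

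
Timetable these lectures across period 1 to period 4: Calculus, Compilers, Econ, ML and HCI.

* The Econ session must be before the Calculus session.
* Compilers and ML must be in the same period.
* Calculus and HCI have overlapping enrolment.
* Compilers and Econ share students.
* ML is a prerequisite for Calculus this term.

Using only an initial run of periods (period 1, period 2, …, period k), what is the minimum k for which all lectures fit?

3 periods

The precedence chain requires at least 2 distinct periods.
Could 2 periods be enough, i.e. nothing placed later than period 2? No: Calculus must come after ML (at period 1 or later) → {period 2}; ML must come before Calculus (at period 2 or earlier) → {period 1}; Econ must come before Calculus (at period 2 or earlier) → {period 1}; Compilers must be in the same period as ML (in {period 1}) → {period 1}; Econ can't share with Compilers (period 1) → nothing is left.
So 2 periods is not enough.
3 works (last occupied period: period 3): for example HCI=period 1; ML=period 2; Compilers=period 2; Econ=period 1; Calculus=period 3.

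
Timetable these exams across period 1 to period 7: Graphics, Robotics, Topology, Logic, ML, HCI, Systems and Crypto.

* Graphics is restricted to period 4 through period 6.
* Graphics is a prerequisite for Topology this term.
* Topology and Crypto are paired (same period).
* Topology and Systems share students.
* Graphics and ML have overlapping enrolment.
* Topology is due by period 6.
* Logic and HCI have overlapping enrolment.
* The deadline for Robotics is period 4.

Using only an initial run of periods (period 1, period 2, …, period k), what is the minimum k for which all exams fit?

The precedence chain requires at least 2 distinct periods.
Propagating the time windows through the other constraints, Topology can't land before period 5, so the schedule must run through at least period 5.
5 works (last occupied period: period 5): for example Graphics in period 4, Crypto in period 5, Robotics in period 1, HCI in period 2, ML in period 1, Logic in period 1, Topology in period 5, Systems in period 1.

5 periods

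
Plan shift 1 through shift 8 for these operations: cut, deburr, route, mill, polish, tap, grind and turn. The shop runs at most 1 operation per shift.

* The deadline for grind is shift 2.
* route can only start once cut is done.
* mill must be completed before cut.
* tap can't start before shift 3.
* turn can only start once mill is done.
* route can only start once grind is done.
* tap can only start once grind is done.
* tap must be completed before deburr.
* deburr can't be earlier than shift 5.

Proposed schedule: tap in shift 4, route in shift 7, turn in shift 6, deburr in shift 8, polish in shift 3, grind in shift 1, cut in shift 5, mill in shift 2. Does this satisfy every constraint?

Yes, all constraints hold

The deadline for grind is shift 2 — holds.
tap must be completed before deburr — holds.
tap can't start before shift 3 — holds.
deburr can't be earlier than shift 5 — holds.
The shop runs at most 1 operation per shift — holds.
route can only start once grind is done — holds.
mill must be completed before cut — holds.
route can only start once cut is done — holds.
turn can only start once mill is done — holds.
tap can only start once grind is done — holds.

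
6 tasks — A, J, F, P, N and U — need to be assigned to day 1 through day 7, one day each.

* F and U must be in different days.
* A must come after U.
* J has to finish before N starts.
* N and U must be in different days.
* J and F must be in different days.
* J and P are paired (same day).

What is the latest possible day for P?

day 6

P must be in the same day as J, which can't be after day 6, so P is at most day 6.
P at day 6 is achievable: P=day 6, U=day 1, A=day 2, N=day 7, J=day 6, F=day 2.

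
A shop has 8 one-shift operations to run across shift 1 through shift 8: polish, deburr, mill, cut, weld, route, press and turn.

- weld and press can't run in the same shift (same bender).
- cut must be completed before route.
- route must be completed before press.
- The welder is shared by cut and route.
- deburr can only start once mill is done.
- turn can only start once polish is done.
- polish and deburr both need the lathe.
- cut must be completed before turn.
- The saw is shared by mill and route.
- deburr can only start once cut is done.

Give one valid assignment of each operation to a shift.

press in shift 3, cut in shift 1, route in shift 2, polish in shift 1, weld in shift 1, mill in shift 1, turn in shift 2, deburr in shift 2

Checking: cut(shift 1) before turn(shift 2); mill(shift 1) before deburr(shift 2); route(shift 2) before press(shift 3); polish(shift 1) before turn(shift 2); cut(shift 1) before deburr(shift 2); cut(shift 1) before route(shift 2); cut(shift 1) != route(shift 2); weld(shift 1) != press(shift 3); mill(shift 1) != route(shift 2); polish(shift 1) != deburr(shift 2).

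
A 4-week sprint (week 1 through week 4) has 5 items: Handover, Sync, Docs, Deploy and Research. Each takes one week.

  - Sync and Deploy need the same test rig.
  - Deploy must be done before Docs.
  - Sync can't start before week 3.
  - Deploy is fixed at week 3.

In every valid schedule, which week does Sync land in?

week 4

Sync's window is week 3–week 4.
Deploy is fixed at week 3, and Sync can't share a week with Deploy.
So Sync must be week 4.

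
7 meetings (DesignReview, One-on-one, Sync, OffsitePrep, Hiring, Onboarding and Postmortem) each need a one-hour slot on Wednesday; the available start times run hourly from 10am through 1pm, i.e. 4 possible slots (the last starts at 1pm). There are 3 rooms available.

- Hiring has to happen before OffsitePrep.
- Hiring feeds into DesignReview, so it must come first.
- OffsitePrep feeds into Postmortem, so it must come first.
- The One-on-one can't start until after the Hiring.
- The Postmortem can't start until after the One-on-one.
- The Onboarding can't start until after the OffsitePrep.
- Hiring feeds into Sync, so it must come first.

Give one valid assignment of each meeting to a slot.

Hiring in 10am, One-on-one in 11am, Postmortem in 12pm, Sync in 12pm, DesignReview in 11am, Onboarding in 12pm, OffsitePrep in 11am

Checking: OffsitePrep(11am) before Postmortem(12pm); One-on-one(11am) before Postmortem(12pm); Hiring(10am) before DesignReview(11am); Hiring(10am) before One-on-one(11am); OffsitePrep(11am) before Onboarding(12pm); Hiring(10am) before Sync(12pm); Hiring(10am) before OffsitePrep(11am); max 3 per slot (cap 3).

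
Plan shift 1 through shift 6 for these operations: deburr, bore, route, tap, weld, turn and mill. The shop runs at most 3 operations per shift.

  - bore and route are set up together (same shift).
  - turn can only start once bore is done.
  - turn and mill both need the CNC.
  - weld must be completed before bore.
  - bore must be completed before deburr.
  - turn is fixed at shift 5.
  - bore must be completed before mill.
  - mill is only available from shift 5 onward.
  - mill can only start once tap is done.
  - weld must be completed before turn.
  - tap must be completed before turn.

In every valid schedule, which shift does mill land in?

shift 6

mill's window is shift 5–shift 6.
turn is fixed at shift 5, and mill can't share a shift with turn.
So mill must be shift 6.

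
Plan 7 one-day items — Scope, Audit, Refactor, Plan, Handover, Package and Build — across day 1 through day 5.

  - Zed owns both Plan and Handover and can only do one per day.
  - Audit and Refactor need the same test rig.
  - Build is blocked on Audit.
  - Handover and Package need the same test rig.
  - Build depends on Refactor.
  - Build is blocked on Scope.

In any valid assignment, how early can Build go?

Precedence pushes Build to at least day 2.
Build at day 3 is achievable: Refactor -> day 2; Scope -> day 1; Audit -> day 1; Plan -> day 1; Package -> day 1; Build -> day 3; Handover -> day 2.
Nothing earlier works — the conflict constraints rule out every day before day 3.

day 3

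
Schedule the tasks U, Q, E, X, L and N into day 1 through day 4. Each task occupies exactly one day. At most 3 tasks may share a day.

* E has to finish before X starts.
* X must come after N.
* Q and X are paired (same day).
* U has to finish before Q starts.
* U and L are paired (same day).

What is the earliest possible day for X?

day 3

Precedence pushes X to at least day 2.
X at day 3 is achievable: X -> day 3; N -> day 2; E -> day 1; Q -> day 3; L -> day 1; U -> day 1.
Nothing earlier works — the capacity limit rule out every day before day 3.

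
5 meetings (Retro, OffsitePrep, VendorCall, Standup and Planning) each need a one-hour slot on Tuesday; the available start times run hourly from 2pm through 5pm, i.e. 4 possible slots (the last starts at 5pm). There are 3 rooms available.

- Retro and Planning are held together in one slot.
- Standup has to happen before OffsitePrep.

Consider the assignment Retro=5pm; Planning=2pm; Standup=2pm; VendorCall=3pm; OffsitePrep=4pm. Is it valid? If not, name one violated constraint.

Invalid. Retro and Planning are held together in one slot.

Retro and Planning are held together in one slot — violated.
There are 3 rooms available — holds.
Standup has to happen before OffsitePrep — holds.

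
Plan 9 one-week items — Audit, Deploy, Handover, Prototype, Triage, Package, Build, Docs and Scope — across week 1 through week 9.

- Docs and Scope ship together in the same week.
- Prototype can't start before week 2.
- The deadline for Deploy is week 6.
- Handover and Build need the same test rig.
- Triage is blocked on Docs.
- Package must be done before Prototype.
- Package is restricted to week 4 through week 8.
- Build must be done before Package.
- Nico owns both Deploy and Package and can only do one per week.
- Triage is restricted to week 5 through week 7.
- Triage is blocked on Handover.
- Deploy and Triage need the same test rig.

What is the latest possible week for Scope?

week 6

Scope must be in the same week as Docs, which can't be after week 6, so Scope is at most week 6.
Scope at week 6 is achievable: Prototype -> week 5, Audit -> week 1, Build -> week 2, Deploy -> week 1, Package -> week 4, Triage -> week 7, Docs -> week 6, Handover -> week 1, Scope -> week 6.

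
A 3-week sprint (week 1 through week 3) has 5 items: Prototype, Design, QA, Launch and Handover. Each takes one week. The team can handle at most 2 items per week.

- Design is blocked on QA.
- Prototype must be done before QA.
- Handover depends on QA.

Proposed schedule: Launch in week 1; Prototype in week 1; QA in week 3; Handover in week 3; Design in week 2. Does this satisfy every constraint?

No. Design is blocked on QA is not satisfied.

Prototype must be done before QA — holds.
Design is blocked on QA — violated.
The team can handle at most 2 items per week — holds.
Handover depends on QA — violated.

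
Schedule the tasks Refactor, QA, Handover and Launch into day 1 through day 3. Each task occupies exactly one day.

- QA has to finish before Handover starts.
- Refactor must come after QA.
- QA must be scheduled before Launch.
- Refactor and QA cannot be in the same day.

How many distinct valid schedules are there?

Splitting on Refactor: it can be day 2 (4), day 3 (5). Listing each branch's schedules as (QA, Handover, Launch) by day number:
Refactor=day 2: (1,2,2) (1,2,3) (1,3,2) (1,3,3) — 4.
Refactor=day 3: (1,2,2) (1,2,3) (1,3,2) (1,3,3) (2,3,3) — 5.
Summing: 4 + 5 = 9.

9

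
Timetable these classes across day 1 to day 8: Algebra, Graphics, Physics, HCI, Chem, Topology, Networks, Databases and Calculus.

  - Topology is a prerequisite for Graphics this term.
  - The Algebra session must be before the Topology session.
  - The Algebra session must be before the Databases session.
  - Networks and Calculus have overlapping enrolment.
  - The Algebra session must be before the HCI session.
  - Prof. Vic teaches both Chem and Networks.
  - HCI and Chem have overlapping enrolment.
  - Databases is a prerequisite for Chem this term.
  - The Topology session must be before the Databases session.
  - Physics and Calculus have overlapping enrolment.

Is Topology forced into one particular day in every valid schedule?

No

Topology can be day 2 (e.g. Databases -> day 3, Networks -> day 1, Algebra -> day 1, Graphics -> day 3, Topology -> day 2, HCI -> day 2, Physics -> day 1, Chem -> day 4, Calculus -> day 2) or day 3 (e.g. Calculus=day 2; Topology=day 3; Databases=day 4; Graphics=day 4; Algebra=day 1; Physics=day 1; HCI=day 2; Chem=day 5; Networks=day 1).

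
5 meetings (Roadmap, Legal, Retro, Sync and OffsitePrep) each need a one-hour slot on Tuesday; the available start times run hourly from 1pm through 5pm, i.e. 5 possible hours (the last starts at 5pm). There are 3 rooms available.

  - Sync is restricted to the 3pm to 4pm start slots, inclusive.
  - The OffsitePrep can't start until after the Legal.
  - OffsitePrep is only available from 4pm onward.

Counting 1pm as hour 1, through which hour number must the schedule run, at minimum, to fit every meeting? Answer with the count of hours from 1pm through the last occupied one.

4 hours

The precedence chain requires at least 2 distinct hours.
With at most 3 per hour and 5 meetings, at least 2 hours are needed.
OffsitePrep can't be placed before 4pm — that is hour 4 counting from 1pm — so the schedule must run through at least 4 hours.
4 works (last occupied hour: 4pm): for example Sync=3pm, OffsitePrep=4pm, Legal=1pm, Roadmap=1pm, Retro=1pm.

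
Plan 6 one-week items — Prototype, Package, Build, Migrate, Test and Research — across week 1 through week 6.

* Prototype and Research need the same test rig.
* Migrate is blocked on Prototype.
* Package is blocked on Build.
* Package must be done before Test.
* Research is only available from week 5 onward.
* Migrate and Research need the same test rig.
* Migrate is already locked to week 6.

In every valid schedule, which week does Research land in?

week 5

Research's window is week 5–week 6.
Migrate is fixed at week 6, and Research can't share a week with Migrate.
So Research must be week 5.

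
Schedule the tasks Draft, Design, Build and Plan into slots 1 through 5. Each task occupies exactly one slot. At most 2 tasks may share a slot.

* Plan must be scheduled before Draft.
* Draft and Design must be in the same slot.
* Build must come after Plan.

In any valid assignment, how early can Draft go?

2

Precedence pushes Draft to at least 2.
Draft at 2 is achievable: Design=2; Build=3; Plan=1; Draft=2.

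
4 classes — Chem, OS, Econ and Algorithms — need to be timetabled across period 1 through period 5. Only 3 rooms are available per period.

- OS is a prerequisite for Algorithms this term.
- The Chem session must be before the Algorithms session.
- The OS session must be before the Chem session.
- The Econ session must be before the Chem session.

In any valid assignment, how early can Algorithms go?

Precedence pushes Algorithms to at least period 3.
Algorithms at period 3 is achievable: Chem -> period 2; Algorithms -> period 3; Econ -> period 1; OS -> period 1.

period 3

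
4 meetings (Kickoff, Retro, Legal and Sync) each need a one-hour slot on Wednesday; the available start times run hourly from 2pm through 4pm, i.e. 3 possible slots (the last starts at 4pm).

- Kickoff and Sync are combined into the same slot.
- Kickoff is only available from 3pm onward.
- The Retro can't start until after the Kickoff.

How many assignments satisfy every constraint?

3

Enumerating: Legal=2pm; Sync=3pm; Kickoff=3pm; Retro=4pm | Retro -> 4pm; Sync -> 3pm; Legal -> 3pm; Kickoff -> 3pm | Legal -> 4pm, Kickoff -> 3pm, Retro -> 4pm, Sync -> 3pm.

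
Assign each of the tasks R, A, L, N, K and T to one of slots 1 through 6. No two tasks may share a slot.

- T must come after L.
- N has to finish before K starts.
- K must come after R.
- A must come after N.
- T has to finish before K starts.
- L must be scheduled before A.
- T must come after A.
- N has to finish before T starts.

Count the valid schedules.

10

Splitting on R: it can be 1 (2), 2 (2), 3 (2), 4 (2), 5 (2). Listing each branch's schedules as (A, L, N, K, T):
R=1: (4,2,3,6,5) (4,3,2,6,5) — 2.
R=2: (4,1,3,6,5) (4,3,1,6,5) — 2.
R=3: (4,1,2,6,5) (4,2,1,6,5) — 2.
R=4: (3,1,2,6,5) (3,2,1,6,5) — 2.
R=5: (3,1,2,6,4) (3,2,1,6,4) — 2.
Summing: 2 + 2 + 2 + 2 + 2 = 10.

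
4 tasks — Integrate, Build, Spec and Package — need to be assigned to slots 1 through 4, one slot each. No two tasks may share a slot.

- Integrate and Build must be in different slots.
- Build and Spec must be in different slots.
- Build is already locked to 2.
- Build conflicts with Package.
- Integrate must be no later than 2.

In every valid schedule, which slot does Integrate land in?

Integrate's window is 1–2.
Build is fixed at 2, and Integrate can't share a slot with Build.
So Integrate must be 1.

1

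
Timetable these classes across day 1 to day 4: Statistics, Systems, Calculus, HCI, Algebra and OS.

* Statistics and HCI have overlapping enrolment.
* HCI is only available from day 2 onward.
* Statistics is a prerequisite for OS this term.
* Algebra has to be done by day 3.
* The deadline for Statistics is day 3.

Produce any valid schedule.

OS -> day 2, HCI -> day 2, Algebra -> day 1, Statistics -> day 1, Calculus -> day 1, Systems -> day 1

Checking: Statistics(day 1) before OS(day 2); Statistics(day 1) != HCI(day 2); Algebra=day 1 in [day 1,day 3]; Statistics=day 1 in [day 1,day 3]; HCI=day 2 in [day 2,day 4].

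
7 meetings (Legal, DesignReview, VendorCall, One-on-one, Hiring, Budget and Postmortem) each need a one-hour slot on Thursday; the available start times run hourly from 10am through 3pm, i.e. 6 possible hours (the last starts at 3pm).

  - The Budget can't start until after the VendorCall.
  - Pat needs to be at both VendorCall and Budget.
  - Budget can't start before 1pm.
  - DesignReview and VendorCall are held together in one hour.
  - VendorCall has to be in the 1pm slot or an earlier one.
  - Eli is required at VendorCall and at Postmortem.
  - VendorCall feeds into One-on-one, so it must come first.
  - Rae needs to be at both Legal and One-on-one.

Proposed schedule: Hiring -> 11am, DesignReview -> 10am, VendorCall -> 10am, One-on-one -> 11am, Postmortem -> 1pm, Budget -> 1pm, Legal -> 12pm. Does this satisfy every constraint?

Budget can't start before 1pm — holds.
Eli is required at VendorCall and at Postmortem — holds.
VendorCall feeds into One-on-one, so it must come first — holds.
VendorCall has to be in the 1pm slot or an earlier one — holds.
Pat needs to be at both VendorCall and Budget — holds.
Rae needs to be at both Legal and One-on-one — holds.
DesignReview and VendorCall are held together in one hour — holds.
The Budget can't start until after the VendorCall — holds.

Yes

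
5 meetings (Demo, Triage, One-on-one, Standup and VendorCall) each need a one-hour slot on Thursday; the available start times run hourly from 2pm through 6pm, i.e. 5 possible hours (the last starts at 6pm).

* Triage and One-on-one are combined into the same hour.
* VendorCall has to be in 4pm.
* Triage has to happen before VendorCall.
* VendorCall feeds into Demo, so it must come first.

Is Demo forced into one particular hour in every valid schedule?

Demo can be 5pm (e.g. Triage in 2pm; Standup in 2pm; Demo in 5pm; VendorCall in 4pm; One-on-one in 2pm) or 6pm (e.g. VendorCall -> 4pm; Triage -> 2pm; Demo -> 6pm; Standup -> 2pm; One-on-one -> 2pm).

No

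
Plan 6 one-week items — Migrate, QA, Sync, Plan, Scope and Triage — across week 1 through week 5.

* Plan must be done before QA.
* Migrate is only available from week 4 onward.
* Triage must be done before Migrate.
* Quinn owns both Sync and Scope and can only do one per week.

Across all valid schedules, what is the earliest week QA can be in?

Precedence pushes QA to at least week 2.
QA at week 2 is achievable: Migrate in week 4, Scope in week 2, Plan in week 1, QA in week 2, Triage in week 1, Sync in week 1.

week 2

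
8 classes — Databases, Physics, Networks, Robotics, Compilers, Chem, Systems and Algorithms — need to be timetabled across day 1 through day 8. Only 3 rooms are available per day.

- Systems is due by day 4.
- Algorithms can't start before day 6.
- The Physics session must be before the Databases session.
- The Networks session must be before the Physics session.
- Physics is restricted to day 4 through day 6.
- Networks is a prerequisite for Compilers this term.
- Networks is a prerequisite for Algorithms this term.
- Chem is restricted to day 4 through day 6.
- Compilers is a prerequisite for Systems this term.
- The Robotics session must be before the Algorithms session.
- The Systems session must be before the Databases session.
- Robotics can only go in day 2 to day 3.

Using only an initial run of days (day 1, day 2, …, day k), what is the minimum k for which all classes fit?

6 days

The precedence chain requires at least 4 distinct days.
With at most 3 per day and 8 classes, at least 3 days are needed.
Algorithms can't be placed before day 6, so the schedule must run through at least day 6.
6 works (last occupied day: day 6): for example Physics=day 4, Networks=day 1, Databases=day 5, Algorithms=day 6, Compilers=day 2, Robotics=day 2, Chem=day 4, Systems=day 3.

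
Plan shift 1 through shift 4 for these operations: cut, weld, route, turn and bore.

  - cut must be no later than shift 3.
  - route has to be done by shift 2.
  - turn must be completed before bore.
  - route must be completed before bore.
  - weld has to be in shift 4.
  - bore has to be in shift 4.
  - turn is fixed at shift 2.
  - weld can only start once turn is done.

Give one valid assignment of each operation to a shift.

bore -> shift 4; weld -> shift 4; route -> shift 1; cut -> shift 1; turn -> shift 2

Checking: turn(shift 2) before bore(shift 4); turn(shift 2) before weld(shift 4); route(shift 1) before bore(shift 4); cut=shift 1 in [shift 1,shift 3]; weld=shift 4 in [shift 4,shift 4]; bore=shift 4 in [shift 4,shift 4]; turn=shift 2 in [shift 2,shift 2]; route=shift 1 in [shift 1,shift 2].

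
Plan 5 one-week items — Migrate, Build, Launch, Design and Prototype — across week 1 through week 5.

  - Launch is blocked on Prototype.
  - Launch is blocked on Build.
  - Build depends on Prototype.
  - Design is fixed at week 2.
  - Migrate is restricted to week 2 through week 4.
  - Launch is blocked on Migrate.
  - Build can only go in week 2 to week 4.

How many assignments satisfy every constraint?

25

Splitting on Migrate: it can be week 2 (10), week 3 (9), week 4 (6). Listing each branch's schedules as (Build, Launch, Design, Prototype) by week number:
Migrate=week 2: (2,3,2,1) (2,4,2,1) (2,5,2,1) (3,4,2,1) (3,4,2,2) (3,5,2,1) (3,5,2,2) (4,5,2,1) (4,5,2,2) (4,5,2,3) — 10.
Migrate=week 3: (2,4,2,1) (2,5,2,1) (3,4,2,1) (3,4,2,2) (3,5,2,1) (3,5,2,2) (4,5,2,1) (4,5,2,2) (4,5,2,3) — 9.
Migrate=week 4: (2,5,2,1) (3,5,2,1) (3,5,2,2) (4,5,2,1) (4,5,2,2) (4,5,2,3) — 6.
Summing: 10 + 9 + 6 = 25.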